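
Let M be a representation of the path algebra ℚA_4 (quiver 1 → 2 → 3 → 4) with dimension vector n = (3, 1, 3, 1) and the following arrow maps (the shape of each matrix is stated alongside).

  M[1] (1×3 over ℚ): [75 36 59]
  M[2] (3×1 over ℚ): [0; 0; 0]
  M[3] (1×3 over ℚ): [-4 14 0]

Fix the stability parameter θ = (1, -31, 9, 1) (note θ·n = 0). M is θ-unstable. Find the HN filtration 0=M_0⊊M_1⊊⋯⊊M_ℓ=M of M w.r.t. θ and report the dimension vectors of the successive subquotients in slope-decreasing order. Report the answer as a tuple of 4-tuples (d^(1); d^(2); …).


Interval decomposition of M: I[1,1]^2, I[1,2], I[3,3]^2, I[3,4].
HN type (ℓ=4): μ^(1)=9; μ^(2)=5; μ^(3)=1; μ^(4)=-15

((0, 0, 2, 0); (0, 0, 1, 1); (2, 0, 0, 0); (1, 1, 0, 0))


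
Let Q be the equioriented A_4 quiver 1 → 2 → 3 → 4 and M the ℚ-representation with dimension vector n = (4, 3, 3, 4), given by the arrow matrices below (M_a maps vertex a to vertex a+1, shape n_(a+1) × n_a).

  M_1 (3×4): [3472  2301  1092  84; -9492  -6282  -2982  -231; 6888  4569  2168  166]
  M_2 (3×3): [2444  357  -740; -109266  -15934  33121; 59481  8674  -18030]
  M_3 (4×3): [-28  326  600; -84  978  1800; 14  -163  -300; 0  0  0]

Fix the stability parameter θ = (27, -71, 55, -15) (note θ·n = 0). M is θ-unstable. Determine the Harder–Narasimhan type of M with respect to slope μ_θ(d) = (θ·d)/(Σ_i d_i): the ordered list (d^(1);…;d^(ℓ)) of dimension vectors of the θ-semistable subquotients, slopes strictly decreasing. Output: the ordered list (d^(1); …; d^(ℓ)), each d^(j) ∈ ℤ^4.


Barcode: M ≅ I[1,1]^2, I[1,3], I[1,4], I[2,3], I[4,4]^3. HN layers by μ_θ (6 steps, strictly decreasing):
  μ^(1)=55; μ^(2)=27; μ^(3)=20; μ^(4)=-15; μ^(5)=-22; μ^(6)=-71

((0, 0, 2, 0); (2, 0, 0, 0); (0, 0, 1, 1); (0, 0, 0, 3); (2, 2, 0, 0); (0, 1, 0, 0))


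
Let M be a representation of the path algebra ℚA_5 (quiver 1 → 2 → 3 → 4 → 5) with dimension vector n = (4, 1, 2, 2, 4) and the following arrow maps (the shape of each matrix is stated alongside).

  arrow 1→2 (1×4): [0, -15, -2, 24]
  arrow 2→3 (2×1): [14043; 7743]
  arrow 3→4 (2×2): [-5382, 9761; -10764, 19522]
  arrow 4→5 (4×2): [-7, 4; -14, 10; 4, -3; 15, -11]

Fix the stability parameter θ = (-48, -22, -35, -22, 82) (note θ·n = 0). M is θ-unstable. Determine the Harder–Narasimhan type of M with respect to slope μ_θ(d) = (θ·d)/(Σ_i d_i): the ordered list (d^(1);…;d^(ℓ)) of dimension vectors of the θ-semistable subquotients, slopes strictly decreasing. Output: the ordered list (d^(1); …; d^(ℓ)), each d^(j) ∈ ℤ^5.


Via rank(M_{q-1}∘⋯∘M_p): M ≅ I[1,1]^3, I[1,5], I[3,3], I[4,5], I[5,5]^2.
μ_θ-semistable layers: μ^(1)=82; μ^(2)=-22; μ^(3)=-57/2; μ^(4)=-35; μ^(5)=-48

((0, 0, 0, 0, 4); (0, 0, 0, 2, 0); (0, 1, 1, 0, 0); (0, 0, 1, 0, 0); (4, 0, 0, 0, 0))


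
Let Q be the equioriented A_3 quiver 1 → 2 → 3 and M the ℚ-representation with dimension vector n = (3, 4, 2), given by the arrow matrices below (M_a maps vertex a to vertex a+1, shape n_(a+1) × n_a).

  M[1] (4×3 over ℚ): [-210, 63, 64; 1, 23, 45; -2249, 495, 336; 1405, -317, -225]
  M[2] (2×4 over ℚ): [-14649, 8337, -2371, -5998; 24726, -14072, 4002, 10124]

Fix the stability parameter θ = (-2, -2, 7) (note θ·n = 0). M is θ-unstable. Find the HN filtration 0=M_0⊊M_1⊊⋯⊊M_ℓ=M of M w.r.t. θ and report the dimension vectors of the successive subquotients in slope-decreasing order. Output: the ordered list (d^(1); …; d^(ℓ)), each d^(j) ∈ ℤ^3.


Interval decomposition of M: I[1,2], I[1,3]^2, I[2,2].
HN type (ℓ=2): μ^(1)=7; μ^(2)=-2

((0, 0, 2); (3, 4, 0))


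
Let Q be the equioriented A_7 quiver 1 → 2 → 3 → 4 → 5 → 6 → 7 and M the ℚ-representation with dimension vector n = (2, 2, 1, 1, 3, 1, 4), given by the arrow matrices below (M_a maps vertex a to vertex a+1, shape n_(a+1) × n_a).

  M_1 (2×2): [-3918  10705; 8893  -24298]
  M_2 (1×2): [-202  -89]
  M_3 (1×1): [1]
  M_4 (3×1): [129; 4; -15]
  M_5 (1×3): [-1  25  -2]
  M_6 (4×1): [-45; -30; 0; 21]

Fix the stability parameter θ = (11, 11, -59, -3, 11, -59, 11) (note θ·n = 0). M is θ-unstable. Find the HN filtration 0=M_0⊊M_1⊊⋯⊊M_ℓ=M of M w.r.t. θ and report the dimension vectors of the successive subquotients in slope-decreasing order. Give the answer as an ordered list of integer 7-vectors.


Via rank(M_{q-1}∘⋯∘M_p): M ≅ I[1,2], I[1,7], I[5,5]^2, I[7,7]^3.
μ_θ-semistable layers: μ^(1)=11; μ^(2)=-44/3

((1, 1, 0, 0, 2, 0, 4); (1, 1, 1, 1, 1, 1, 0))


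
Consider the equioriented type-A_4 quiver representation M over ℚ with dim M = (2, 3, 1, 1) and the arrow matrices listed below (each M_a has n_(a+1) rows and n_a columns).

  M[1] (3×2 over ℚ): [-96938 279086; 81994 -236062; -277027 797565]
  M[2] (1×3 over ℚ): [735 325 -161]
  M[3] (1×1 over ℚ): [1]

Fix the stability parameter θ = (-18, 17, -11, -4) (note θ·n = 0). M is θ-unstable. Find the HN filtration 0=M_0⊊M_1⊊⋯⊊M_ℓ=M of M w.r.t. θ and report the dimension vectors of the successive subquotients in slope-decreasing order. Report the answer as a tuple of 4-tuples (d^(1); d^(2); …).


Barcode: M ≅ I[1,2], I[1,4], I[2,2]. HN layers by μ_θ (3 steps, strictly decreasing):
  μ^(1)=17; μ^(2)=2/3; μ^(3)=-18

((0, 2, 0, 0); (0, 1, 1, 1); (2, 0, 0, 0))


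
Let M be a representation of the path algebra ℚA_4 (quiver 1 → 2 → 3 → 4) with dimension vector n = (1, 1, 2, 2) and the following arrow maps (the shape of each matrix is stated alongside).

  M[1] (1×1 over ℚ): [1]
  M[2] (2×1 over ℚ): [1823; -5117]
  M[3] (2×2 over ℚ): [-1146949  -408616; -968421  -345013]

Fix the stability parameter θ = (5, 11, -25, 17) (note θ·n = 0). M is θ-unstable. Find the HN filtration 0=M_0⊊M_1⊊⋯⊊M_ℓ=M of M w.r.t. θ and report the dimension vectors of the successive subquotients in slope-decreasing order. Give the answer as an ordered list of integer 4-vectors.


Barcode: M ≅ I[1,4], I[3,4]. HN layers by μ_θ (3 steps, strictly decreasing):
  μ^(1)=17; μ^(2)=-3; μ^(3)=-25

((0, 0, 0, 2); (1, 1, 1, 0); (0, 0, 1, 0))


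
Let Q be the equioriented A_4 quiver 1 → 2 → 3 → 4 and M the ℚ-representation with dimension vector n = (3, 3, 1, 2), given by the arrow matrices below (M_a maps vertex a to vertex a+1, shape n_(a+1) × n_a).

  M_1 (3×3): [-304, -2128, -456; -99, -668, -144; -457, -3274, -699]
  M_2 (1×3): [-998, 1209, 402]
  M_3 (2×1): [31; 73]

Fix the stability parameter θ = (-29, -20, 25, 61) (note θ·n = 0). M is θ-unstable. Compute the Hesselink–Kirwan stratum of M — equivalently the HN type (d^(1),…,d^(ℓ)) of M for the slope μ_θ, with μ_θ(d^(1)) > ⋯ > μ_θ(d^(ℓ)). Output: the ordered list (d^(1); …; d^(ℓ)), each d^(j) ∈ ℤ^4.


Barcode: M ≅ I[1,1], I[1,2], I[1,4], I[2,2], I[4,4]. HN layers by μ_θ (4 steps, strictly decreasing):
  μ^(1)=61; μ^(2)=25; μ^(3)=-20; μ^(4)=-29

((0, 0, 0, 2); (0, 0, 1, 0); (0, 3, 0, 0); (3, 0, 0, 0))


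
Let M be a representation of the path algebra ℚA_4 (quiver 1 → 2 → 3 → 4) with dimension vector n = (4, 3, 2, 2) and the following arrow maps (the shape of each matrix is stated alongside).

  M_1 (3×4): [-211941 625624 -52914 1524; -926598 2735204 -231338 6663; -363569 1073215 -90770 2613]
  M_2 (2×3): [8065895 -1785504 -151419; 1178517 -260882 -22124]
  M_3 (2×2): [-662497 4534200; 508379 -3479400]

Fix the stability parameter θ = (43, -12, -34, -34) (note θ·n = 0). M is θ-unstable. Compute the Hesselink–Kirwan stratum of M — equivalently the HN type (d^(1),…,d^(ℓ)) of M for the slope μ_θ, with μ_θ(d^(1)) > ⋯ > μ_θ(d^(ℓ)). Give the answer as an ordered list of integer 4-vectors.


Interval decomposition of M: I[1,1], I[1,2], I[1,3], I[1,4], I[4,4].
HN type (ℓ=5): μ^(1)=43; μ^(2)=31/2; μ^(3)=-1; μ^(4)=-37/4; μ^(5)=-34

((1, 0, 0, 0); (1, 1, 0, 0); (1, 1, 1, 0); (1, 1, 1, 1); (0, 0, 0, 1))


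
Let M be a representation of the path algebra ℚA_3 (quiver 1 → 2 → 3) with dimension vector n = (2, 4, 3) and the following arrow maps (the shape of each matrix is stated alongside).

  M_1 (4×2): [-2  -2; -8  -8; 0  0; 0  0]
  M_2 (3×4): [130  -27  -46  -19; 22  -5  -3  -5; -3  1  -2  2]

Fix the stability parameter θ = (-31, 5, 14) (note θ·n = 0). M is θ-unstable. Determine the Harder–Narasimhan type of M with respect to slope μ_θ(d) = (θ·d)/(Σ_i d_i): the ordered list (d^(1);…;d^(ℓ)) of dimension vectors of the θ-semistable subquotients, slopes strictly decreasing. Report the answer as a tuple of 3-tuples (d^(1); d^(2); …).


Barcode: M ≅ I[1,1], I[1,3], I[2,2], I[2,3]^2. HN layers by μ_θ (3 steps, strictly decreasing):
  μ^(1)=14; μ^(2)=5; μ^(3)=-31

((0, 0, 3); (0, 4, 0); (2, 0, 0))


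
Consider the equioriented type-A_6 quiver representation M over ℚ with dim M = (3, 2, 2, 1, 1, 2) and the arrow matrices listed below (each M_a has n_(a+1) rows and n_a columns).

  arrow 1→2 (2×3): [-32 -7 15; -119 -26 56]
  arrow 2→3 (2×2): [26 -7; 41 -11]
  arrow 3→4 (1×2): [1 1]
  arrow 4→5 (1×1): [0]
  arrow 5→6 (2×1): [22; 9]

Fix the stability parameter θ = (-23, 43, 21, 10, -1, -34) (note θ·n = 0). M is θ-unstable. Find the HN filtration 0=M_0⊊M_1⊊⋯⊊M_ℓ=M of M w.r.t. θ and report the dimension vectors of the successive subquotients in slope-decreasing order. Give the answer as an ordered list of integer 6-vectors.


Interval decomposition of M: I[1,1], I[1,3], I[1,4], I[5,6], I[6,6].
HN type (ℓ=5): μ^(1)=32; μ^(2)=74/3; μ^(3)=-35/2; μ^(4)=-23; μ^(5)=-34

((0, 1, 1, 0, 0, 0); (0, 1, 1, 1, 0, 0); (0, 0, 0, 0, 1, 1); (3, 0, 0, 0, 0, 0); (0, 0, 0, 0, 0, 1))


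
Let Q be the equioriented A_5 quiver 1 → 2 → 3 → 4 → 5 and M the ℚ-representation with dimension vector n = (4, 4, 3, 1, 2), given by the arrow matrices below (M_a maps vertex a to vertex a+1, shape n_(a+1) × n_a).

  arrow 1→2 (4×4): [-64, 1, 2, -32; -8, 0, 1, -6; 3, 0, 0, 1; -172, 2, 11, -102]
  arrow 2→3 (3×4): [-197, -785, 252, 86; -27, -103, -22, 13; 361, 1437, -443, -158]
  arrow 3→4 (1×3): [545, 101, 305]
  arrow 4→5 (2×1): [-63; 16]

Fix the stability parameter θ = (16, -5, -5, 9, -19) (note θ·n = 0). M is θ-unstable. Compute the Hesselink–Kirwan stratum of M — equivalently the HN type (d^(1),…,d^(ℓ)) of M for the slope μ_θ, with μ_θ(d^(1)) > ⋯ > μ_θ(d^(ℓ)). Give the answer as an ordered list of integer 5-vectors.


Interval decomposition of M: I[1,1], I[1,3]^2, I[1,5], I[2,2], I[5,5].
HN type (ℓ=5): μ^(1)=16; μ^(2)=2; μ^(3)=-4/5; μ^(4)=-5; μ^(5)=-19

((1, 0, 0, 0, 0); (2, 2, 2, 0, 0); (1, 1, 1, 1, 1); (0, 1, 0, 0, 0); (0, 0, 0, 0, 1))


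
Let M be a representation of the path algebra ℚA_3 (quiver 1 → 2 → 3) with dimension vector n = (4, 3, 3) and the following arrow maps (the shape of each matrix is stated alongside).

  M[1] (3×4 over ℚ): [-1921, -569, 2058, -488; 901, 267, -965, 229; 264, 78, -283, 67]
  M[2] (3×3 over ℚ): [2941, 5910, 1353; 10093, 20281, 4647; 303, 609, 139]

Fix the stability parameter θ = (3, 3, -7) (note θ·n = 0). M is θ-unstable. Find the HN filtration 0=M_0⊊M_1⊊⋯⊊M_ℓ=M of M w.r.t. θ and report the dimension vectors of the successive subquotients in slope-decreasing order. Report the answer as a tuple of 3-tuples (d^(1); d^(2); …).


Via rank(M_{q-1}∘⋯∘M_p): M ≅ I[1,1], I[1,3]^3.
μ_θ-semistable layers: μ^(1)=3; μ^(2)=-1/3

((1, 0, 0); (3, 3, 3))


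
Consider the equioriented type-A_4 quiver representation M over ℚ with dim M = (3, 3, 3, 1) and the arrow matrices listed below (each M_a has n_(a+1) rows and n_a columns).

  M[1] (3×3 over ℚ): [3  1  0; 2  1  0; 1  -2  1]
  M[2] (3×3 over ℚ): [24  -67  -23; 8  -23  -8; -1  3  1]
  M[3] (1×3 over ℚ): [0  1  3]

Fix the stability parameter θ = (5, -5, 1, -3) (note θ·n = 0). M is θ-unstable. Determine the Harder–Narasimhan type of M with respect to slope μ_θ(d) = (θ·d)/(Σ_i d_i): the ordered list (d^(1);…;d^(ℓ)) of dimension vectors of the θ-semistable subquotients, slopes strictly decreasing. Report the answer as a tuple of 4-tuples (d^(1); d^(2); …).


Barcode: M ≅ I[1,3]^2, I[1,4]. HN layers by μ_θ (3 steps, strictly decreasing):
  μ^(1)=1; μ^(2)=0; μ^(3)=-1/2

((0, 0, 2, 0); (2, 2, 0, 0); (1, 1, 1, 1))


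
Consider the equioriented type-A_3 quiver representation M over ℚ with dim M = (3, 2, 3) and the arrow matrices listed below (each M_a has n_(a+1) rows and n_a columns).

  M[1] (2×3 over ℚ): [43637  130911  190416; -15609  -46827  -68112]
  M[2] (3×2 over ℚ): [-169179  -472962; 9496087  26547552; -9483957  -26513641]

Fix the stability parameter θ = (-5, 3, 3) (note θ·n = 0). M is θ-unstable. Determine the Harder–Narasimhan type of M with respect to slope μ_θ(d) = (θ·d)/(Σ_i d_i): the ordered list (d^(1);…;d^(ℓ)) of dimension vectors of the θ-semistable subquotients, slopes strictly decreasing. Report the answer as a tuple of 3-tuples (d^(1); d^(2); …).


Interval decomposition of M: I[1,1]^2, I[1,3], I[2,3], I[3,3].
HN type (ℓ=2): μ^(1)=3; μ^(2)=-5

((0, 2, 3); (3, 0, 0))


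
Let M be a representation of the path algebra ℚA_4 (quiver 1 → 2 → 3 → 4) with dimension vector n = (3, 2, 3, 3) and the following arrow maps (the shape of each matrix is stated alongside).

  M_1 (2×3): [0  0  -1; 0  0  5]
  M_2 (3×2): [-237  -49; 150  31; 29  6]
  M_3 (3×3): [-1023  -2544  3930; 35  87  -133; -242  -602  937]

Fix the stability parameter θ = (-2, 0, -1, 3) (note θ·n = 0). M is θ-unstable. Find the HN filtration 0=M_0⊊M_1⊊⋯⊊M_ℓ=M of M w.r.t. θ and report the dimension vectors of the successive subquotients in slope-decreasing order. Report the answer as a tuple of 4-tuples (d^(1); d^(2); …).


Interval decomposition of M: I[1,1]^2, I[1,4], I[2,4], I[3,4].
HN type (ℓ=4): μ^(1)=3; μ^(2)=-1/2; μ^(3)=-1; μ^(4)=-2

((0, 0, 0, 3); (0, 2, 2, 0); (0, 0, 1, 0); (3, 0, 0, 0))


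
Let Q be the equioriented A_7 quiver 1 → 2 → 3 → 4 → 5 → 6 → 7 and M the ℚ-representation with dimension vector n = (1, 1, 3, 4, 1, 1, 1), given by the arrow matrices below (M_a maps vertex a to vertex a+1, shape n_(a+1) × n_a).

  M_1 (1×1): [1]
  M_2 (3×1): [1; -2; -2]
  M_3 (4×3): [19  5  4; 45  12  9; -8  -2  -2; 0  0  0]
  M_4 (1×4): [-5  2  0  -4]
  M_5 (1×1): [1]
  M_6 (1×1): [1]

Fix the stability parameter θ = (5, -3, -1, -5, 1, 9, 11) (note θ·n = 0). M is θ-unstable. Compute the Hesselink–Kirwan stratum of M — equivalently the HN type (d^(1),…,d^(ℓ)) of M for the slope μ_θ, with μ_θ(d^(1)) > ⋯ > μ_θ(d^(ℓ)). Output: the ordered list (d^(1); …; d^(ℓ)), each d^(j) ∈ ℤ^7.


Interval decomposition of M: I[1,7], I[3,3], I[3,4], I[4,4]^2.
HN type (ℓ=6): μ^(1)=11; μ^(2)=9; μ^(3)=1; μ^(4)=-1; μ^(5)=-3; μ^(6)=-5

((0, 0, 0, 0, 0, 0, 1); (0, 0, 0, 0, 0, 1, 0); (0, 0, 0, 0, 1, 0, 0); (1, 1, 2, 1, 0, 0, 0); (0, 0, 1, 1, 0, 0, 0); (0, 0, 0, 2, 0, 0, 0))


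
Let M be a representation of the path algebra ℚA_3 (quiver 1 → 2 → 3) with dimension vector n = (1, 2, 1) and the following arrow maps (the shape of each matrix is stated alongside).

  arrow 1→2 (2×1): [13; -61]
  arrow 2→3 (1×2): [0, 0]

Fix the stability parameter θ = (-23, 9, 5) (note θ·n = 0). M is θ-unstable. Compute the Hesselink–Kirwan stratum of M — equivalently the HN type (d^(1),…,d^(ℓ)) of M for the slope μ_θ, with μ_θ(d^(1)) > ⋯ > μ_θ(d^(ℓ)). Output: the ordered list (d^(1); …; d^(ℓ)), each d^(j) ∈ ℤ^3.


Barcode: M ≅ I[1,2], I[2,2], I[3,3]. HN layers by μ_θ (3 steps, strictly decreasing):
  μ^(1)=9; μ^(2)=5; μ^(3)=-23

((0, 2, 0); (0, 0, 1); (1, 0, 0))


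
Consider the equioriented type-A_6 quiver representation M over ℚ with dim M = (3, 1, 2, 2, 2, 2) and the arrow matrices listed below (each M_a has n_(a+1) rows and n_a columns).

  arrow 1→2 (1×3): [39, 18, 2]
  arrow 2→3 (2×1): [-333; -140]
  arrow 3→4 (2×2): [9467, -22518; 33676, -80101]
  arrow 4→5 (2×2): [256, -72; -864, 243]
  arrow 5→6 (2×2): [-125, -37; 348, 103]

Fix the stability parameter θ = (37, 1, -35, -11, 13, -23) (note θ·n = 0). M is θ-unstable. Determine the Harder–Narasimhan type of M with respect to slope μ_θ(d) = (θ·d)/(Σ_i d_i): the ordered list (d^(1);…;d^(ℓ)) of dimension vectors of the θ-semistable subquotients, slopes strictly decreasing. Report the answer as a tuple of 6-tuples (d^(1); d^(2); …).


Barcode: M ≅ I[1,1]^2, I[1,4], I[3,6], I[5,6]. HN layers by μ_θ (5 steps, strictly decreasing):
  μ^(1)=37; μ^(2)=-2; μ^(3)=-5; μ^(4)=-11; μ^(5)=-35

((2, 0, 0, 0, 0, 0); (1, 1, 1, 1, 0, 0); (0, 0, 0, 0, 2, 2); (0, 0, 0, 1, 0, 0); (0, 0, 1, 0, 0, 0))


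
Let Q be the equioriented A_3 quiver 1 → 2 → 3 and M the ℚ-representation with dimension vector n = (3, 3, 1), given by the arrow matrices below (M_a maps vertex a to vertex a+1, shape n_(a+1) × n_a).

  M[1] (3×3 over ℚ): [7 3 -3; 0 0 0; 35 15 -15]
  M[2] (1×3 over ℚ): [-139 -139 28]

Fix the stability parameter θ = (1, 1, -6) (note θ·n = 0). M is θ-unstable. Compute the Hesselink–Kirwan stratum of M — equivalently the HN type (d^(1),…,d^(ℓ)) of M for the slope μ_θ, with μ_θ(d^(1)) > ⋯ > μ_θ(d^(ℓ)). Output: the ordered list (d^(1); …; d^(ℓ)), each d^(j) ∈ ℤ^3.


Barcode: M ≅ I[1,1]^2, I[1,3], I[2,2]^2. HN layers by μ_θ (2 steps, strictly decreasing):
  μ^(1)=1; μ^(2)=-4/3

((2, 2, 0); (1, 1, 1))


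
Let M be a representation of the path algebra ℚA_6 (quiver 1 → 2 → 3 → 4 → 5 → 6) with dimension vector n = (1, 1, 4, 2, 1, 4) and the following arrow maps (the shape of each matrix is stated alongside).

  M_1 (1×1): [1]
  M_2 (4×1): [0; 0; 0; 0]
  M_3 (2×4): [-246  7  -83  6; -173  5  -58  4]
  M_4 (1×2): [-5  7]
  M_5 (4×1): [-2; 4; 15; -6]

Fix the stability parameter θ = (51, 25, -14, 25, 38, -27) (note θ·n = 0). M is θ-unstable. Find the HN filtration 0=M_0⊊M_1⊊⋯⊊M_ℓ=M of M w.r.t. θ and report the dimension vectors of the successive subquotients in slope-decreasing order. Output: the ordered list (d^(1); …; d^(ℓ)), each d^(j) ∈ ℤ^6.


Interval decomposition of M: I[1,2], I[3,3]^2, I[3,4], I[3,6], I[6,6]^3.
HN type (ℓ=5): μ^(1)=38; μ^(2)=25; μ^(3)=12; μ^(4)=-14; μ^(5)=-27

((1, 1, 0, 0, 0, 0); (0, 0, 0, 1, 0, 0); (0, 0, 0, 1, 1, 1); (0, 0, 4, 0, 0, 0); (0, 0, 0, 0, 0, 3))


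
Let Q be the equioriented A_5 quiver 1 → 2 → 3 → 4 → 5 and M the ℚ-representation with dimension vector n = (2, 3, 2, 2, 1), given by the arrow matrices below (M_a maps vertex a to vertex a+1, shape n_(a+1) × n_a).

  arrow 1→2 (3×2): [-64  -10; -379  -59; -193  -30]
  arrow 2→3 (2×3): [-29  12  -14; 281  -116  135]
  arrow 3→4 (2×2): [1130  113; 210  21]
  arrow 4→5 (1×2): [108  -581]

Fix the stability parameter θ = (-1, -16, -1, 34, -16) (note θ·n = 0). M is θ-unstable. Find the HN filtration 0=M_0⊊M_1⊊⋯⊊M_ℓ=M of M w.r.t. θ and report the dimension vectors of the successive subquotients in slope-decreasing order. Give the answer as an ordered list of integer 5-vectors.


Interval decomposition of M: I[1,3], I[1,5], I[2,2], I[4,4].
HN type (ℓ=5): μ^(1)=34; μ^(2)=9; μ^(3)=-1; μ^(4)=-17/2; μ^(5)=-16

((0, 0, 0, 1, 0); (0, 0, 0, 1, 1); (0, 0, 2, 0, 0); (2, 2, 0, 0, 0); (0, 1, 0, 0, 0))


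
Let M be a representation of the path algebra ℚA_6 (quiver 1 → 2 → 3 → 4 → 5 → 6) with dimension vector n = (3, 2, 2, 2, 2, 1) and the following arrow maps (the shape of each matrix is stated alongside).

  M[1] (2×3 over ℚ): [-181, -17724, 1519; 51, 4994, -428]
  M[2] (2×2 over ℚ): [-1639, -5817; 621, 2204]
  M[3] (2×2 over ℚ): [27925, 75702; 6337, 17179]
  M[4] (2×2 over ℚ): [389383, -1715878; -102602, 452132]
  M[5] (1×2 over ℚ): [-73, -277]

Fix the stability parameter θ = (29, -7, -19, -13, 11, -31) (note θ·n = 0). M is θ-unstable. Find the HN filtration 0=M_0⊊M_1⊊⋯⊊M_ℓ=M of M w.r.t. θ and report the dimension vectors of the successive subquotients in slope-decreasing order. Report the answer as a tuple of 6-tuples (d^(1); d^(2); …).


Via rank(M_{q-1}∘⋯∘M_p): M ≅ I[1,1], I[1,4], I[1,6], I[5,5].
μ_θ-semistable layers: μ^(1)=29; μ^(2)=11; μ^(3)=-5/2; μ^(4)=-5

((1, 0, 0, 0, 0, 0); (0, 0, 0, 0, 1, 0); (1, 1, 1, 1, 0, 0); (1, 1, 1, 1, 1, 1))


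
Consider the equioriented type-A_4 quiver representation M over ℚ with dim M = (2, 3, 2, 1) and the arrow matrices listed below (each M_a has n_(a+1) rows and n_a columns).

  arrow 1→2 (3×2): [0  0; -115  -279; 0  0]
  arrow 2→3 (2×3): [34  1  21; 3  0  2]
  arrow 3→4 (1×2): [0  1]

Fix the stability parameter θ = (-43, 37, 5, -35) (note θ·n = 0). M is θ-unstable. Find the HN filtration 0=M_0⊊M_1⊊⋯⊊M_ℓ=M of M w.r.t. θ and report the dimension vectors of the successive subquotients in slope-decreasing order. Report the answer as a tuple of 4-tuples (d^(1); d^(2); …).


Via rank(M_{q-1}∘⋯∘M_p): M ≅ I[1,1], I[1,3], I[2,2], I[2,4].
μ_θ-semistable layers: μ^(1)=37; μ^(2)=21; μ^(3)=7/3; μ^(4)=-43

((0, 1, 0, 0); (0, 1, 1, 0); (0, 1, 1, 1); (2, 0, 0, 0))


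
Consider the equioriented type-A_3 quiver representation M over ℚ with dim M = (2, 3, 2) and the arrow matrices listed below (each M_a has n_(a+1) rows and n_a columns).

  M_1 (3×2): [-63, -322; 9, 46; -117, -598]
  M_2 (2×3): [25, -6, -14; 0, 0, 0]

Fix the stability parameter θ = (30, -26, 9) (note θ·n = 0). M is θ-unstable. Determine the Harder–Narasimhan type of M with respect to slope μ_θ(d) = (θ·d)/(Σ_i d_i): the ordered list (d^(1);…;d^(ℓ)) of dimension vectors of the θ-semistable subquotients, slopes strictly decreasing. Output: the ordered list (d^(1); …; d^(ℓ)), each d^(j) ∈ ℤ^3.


Barcode: M ≅ I[1,1], I[1,3], I[2,2]^2, I[3,3]. HN layers by μ_θ (4 steps, strictly decreasing):
  μ^(1)=30; μ^(2)=9; μ^(3)=2; μ^(4)=-26

((1, 0, 0); (0, 0, 2); (1, 1, 0); (0, 2, 0))


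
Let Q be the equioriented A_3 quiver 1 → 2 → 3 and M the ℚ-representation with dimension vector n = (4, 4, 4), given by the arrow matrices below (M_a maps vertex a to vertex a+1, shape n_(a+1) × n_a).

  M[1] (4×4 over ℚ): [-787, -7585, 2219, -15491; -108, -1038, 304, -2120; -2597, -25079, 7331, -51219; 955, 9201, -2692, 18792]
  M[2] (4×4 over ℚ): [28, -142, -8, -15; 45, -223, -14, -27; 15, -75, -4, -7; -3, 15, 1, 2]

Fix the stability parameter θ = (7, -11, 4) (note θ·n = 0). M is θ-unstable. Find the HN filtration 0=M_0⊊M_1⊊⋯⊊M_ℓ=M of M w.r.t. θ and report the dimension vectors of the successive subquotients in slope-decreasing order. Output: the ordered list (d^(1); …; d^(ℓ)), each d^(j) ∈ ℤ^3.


Interval decomposition of M: I[1,1], I[1,3]^3, I[2,3].
HN type (ℓ=4): μ^(1)=7; μ^(2)=4; μ^(3)=-2; μ^(4)=-11

((1, 0, 0); (0, 0, 4); (3, 3, 0); (0, 1, 0))


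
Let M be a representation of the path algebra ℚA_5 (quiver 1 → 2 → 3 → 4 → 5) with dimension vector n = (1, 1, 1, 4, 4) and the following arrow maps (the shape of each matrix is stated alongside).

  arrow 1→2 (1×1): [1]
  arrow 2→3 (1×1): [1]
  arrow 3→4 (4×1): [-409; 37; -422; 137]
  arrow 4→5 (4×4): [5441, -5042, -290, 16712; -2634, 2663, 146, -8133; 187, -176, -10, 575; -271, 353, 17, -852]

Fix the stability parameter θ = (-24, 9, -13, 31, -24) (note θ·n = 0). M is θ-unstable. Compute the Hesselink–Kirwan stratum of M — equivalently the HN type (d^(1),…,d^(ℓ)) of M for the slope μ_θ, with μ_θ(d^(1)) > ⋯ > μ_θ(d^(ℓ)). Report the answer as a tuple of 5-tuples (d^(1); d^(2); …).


Barcode: M ≅ I[1,5], I[4,5]^3. HN layers by μ_θ (3 steps, strictly decreasing):
  μ^(1)=7/2; μ^(2)=-2; μ^(3)=-24

((0, 0, 0, 4, 4); (0, 1, 1, 0, 0); (1, 0, 0, 0, 0))


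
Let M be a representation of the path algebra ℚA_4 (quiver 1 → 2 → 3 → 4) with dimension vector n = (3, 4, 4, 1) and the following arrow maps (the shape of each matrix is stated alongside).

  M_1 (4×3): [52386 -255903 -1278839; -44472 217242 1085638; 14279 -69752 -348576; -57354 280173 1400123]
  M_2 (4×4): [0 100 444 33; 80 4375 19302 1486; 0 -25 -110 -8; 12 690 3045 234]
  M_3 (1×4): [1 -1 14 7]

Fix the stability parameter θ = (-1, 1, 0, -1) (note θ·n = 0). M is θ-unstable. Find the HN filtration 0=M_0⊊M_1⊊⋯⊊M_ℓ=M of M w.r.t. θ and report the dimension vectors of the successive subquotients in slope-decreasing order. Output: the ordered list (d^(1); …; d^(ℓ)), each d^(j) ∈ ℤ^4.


Interval decomposition of M: I[1,2], I[1,3], I[1,4], I[2,3], I[3,3].
HN type (ℓ=4): μ^(1)=1; μ^(2)=1/2; μ^(3)=0; μ^(4)=-1

((0, 1, 0, 0); (0, 2, 2, 0); (0, 1, 2, 1); (3, 0, 0, 0))


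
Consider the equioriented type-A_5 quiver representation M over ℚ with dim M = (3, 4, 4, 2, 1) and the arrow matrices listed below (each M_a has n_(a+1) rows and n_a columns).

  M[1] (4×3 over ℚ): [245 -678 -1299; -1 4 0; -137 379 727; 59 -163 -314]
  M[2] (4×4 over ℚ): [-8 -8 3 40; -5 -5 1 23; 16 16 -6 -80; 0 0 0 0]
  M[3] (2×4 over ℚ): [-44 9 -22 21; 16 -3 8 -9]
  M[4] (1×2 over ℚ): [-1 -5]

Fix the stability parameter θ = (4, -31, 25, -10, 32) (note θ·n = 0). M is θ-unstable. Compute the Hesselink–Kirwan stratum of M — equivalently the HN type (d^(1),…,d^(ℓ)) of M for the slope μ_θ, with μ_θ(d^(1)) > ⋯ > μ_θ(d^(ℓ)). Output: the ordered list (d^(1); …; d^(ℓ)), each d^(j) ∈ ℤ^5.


Barcode: M ≅ I[1,2]^2, I[1,3], I[2,5], I[3,3], I[3,4]. HN layers by μ_θ (5 steps, strictly decreasing):
  μ^(1)=32; μ^(2)=25; μ^(3)=15/2; μ^(4)=-27/2; μ^(5)=-31

((0, 0, 0, 0, 1); (0, 0, 2, 0, 0); (0, 0, 2, 2, 0); (3, 3, 0, 0, 0); (0, 1, 0, 0, 0))


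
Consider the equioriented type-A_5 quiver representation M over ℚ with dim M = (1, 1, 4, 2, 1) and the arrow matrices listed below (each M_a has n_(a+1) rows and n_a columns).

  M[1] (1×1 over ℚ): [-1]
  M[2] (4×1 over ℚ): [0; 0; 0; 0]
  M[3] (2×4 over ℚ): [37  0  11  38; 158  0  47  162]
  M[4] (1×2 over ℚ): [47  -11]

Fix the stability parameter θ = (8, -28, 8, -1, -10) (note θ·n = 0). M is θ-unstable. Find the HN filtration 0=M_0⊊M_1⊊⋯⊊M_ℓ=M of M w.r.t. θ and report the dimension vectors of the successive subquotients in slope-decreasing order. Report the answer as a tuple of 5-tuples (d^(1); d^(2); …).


Via rank(M_{q-1}∘⋯∘M_p): M ≅ I[1,2], I[3,3]^2, I[3,4], I[3,5].
μ_θ-semistable layers: μ^(1)=8; μ^(2)=7/2; μ^(3)=-1; μ^(4)=-10

((0, 0, 2, 0, 0); (0, 0, 1, 1, 0); (0, 0, 1, 1, 1); (1, 1, 0, 0, 0))


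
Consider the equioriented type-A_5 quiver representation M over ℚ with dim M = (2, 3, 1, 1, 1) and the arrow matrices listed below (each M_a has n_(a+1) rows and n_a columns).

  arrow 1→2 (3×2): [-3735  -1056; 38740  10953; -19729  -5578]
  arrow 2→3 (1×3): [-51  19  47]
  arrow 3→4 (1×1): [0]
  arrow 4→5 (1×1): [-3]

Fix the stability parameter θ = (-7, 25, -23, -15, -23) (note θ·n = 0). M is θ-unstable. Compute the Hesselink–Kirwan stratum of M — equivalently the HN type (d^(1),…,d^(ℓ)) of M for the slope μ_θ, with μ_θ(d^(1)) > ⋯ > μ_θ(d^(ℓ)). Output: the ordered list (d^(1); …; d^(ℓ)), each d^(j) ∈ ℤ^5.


Barcode: M ≅ I[1,2], I[1,3], I[2,2], I[4,5]. HN layers by μ_θ (4 steps, strictly decreasing):
  μ^(1)=25; μ^(2)=1; μ^(3)=-7; μ^(4)=-19

((0, 2, 0, 0, 0); (0, 1, 1, 0, 0); (2, 0, 0, 0, 0); (0, 0, 0, 1, 1))


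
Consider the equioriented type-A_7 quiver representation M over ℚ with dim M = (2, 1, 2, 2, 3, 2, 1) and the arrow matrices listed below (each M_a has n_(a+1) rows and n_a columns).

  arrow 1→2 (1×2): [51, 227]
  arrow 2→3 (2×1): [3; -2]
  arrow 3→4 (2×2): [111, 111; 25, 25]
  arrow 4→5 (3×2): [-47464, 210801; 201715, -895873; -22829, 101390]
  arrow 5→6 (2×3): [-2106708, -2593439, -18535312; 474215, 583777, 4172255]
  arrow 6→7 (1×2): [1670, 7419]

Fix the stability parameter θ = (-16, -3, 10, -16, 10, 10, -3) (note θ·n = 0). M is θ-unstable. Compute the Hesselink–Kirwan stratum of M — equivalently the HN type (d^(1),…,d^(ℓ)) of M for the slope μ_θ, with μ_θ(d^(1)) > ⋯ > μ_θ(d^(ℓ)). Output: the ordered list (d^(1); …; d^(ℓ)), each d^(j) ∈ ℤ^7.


Barcode: M ≅ I[1,1], I[1,5], I[3,3], I[4,7], I[5,6]. HN layers by μ_θ (4 steps, strictly decreasing):
  μ^(1)=10; μ^(2)=17/3; μ^(3)=-3; μ^(4)=-16

((0, 0, 1, 0, 2, 1, 0); (0, 0, 0, 0, 1, 1, 1); (0, 1, 1, 1, 0, 0, 0); (2, 0, 0, 1, 0, 0, 0))


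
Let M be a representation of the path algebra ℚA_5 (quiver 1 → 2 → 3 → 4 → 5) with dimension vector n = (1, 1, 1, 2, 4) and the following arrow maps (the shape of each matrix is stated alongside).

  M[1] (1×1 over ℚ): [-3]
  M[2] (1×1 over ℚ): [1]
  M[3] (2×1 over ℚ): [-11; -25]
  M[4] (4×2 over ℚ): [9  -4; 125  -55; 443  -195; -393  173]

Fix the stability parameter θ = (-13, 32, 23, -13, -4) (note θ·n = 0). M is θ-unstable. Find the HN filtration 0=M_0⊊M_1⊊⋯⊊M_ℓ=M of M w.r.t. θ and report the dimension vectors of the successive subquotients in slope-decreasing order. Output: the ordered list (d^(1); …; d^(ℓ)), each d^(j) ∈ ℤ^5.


Barcode: M ≅ I[1,5], I[4,5], I[5,5]^2. HN layers by μ_θ (3 steps, strictly decreasing):
  μ^(1)=19/2; μ^(2)=-4; μ^(3)=-13

((0, 1, 1, 1, 1); (0, 0, 0, 0, 3); (1, 0, 0, 1, 0))


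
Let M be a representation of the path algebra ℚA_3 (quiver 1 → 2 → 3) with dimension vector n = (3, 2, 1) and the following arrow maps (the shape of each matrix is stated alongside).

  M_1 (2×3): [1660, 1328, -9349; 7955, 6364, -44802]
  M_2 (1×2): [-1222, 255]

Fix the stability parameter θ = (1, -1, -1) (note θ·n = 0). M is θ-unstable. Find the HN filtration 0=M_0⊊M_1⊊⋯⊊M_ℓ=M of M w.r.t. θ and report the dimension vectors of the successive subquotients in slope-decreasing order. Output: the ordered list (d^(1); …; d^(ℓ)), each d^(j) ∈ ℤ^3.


Barcode: M ≅ I[1,1], I[1,2], I[1,3]. HN layers by μ_θ (3 steps, strictly decreasing):
  μ^(1)=1; μ^(2)=0; μ^(3)=-1/3

((1, 0, 0); (1, 1, 0); (1, 1, 1))


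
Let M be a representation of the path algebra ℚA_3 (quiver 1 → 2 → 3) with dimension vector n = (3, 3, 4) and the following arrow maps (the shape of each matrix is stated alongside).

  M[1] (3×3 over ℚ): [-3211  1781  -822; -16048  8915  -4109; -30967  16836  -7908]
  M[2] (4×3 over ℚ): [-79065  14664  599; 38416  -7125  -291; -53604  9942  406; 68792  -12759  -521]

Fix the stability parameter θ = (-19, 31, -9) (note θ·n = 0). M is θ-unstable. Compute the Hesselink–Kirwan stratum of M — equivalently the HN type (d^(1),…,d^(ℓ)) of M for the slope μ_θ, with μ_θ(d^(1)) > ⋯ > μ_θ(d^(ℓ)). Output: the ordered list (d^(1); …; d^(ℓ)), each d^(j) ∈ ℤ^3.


Via rank(M_{q-1}∘⋯∘M_p): M ≅ I[1,2], I[1,3]^2, I[3,3]^2.
μ_θ-semistable layers: μ^(1)=31; μ^(2)=11; μ^(3)=-9; μ^(4)=-19

((0, 1, 0); (0, 2, 2); (0, 0, 2); (3, 0, 0))


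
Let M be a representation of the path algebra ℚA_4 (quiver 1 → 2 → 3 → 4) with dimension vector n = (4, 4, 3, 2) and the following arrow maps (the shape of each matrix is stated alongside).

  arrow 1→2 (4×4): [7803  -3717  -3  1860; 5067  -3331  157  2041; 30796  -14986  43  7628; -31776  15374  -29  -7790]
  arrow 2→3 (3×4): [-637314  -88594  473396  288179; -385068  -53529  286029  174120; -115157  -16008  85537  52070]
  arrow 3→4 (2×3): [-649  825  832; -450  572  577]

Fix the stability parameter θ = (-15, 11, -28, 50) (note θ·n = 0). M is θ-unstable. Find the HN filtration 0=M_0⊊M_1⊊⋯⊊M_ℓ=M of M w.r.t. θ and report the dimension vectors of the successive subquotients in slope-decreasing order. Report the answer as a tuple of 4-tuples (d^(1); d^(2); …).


Via rank(M_{q-1}∘⋯∘M_p): M ≅ I[1,1], I[1,3], I[1,4]^2, I[2,2].
μ_θ-semistable layers: μ^(1)=50; μ^(2)=11; μ^(3)=-17/2; μ^(4)=-15

((0, 0, 0, 2); (0, 1, 0, 0); (0, 3, 3, 0); (4, 0, 0, 0))


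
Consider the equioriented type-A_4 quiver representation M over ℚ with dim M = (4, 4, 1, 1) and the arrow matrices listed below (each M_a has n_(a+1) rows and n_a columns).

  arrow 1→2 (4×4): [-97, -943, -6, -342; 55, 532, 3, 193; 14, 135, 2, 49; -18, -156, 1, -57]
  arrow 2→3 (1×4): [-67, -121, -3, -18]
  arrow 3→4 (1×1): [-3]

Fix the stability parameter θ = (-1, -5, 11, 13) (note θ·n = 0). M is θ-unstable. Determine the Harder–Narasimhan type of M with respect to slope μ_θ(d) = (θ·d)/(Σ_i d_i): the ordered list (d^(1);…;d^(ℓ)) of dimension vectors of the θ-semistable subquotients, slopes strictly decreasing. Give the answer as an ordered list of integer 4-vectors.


Barcode: M ≅ I[1,2]^3, I[1,4]. HN layers by μ_θ (3 steps, strictly decreasing):
  μ^(1)=13; μ^(2)=11; μ^(3)=-3

((0, 0, 0, 1); (0, 0, 1, 0); (4, 4, 0, 0))


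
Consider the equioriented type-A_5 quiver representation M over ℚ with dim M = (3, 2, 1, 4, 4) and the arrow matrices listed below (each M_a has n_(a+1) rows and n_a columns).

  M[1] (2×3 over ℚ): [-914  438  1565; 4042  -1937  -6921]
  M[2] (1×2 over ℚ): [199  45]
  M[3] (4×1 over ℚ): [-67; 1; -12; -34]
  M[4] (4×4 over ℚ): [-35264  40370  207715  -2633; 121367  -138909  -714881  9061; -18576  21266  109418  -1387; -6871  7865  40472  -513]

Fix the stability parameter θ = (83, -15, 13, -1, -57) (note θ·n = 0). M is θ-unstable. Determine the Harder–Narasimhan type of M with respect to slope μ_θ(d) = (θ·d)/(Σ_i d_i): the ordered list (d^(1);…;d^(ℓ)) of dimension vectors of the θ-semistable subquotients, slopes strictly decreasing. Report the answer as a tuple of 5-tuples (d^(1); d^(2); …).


Via rank(M_{q-1}∘⋯∘M_p): M ≅ I[1,1], I[1,2], I[1,4], I[4,5]^3, I[5,5].
μ_θ-semistable layers: μ^(1)=83; μ^(2)=34; μ^(3)=20; μ^(4)=-29; μ^(5)=-57

((1, 0, 0, 0, 0); (1, 1, 0, 0, 0); (1, 1, 1, 1, 0); (0, 0, 0, 3, 3); (0, 0, 0, 0, 1))


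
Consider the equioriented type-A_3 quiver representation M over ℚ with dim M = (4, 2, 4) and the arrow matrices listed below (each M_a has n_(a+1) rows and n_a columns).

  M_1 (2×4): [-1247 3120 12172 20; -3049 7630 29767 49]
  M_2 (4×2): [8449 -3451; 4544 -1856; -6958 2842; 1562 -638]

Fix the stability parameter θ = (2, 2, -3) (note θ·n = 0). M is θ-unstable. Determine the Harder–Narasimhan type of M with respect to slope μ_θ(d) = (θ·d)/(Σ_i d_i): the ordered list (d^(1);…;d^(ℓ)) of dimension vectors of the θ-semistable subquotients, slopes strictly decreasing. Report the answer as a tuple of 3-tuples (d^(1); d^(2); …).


Barcode: M ≅ I[1,1]^2, I[1,2], I[1,3], I[3,3]^3. HN layers by μ_θ (3 steps, strictly decreasing):
  μ^(1)=2; μ^(2)=1/3; μ^(3)=-3

((3, 1, 0); (1, 1, 1); (0, 0, 3))


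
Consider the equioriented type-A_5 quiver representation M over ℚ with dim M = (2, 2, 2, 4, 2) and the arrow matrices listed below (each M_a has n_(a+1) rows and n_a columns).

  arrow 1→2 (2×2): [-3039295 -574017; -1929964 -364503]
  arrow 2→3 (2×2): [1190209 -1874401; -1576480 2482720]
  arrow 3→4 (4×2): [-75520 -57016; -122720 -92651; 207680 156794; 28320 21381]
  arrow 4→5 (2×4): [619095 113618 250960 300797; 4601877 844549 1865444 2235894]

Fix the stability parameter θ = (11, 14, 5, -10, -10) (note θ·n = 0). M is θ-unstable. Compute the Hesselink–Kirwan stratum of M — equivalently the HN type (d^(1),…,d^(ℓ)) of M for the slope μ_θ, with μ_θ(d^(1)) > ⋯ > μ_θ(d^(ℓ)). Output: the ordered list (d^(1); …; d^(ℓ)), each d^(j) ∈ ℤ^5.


Via rank(M_{q-1}∘⋯∘M_p): M ≅ I[1,2], I[1,3], I[3,5], I[4,4]^2, I[4,5].
μ_θ-semistable layers: μ^(1)=14; μ^(2)=11; μ^(3)=10; μ^(4)=-5; μ^(5)=-10

((0, 1, 0, 0, 0); (1, 0, 0, 0, 0); (1, 1, 1, 0, 0); (0, 0, 1, 1, 1); (0, 0, 0, 3, 1))


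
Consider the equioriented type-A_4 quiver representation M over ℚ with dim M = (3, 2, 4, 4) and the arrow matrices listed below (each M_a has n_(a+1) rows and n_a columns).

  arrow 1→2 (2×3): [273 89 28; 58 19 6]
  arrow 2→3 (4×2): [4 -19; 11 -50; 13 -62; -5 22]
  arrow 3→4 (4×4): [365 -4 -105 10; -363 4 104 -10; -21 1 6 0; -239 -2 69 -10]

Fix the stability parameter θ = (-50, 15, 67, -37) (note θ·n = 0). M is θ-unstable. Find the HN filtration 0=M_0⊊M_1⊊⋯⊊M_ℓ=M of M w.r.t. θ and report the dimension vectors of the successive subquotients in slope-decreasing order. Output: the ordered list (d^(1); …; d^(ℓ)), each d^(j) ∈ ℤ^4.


Barcode: M ≅ I[1,1], I[1,4]^2, I[3,3], I[3,4], I[4,4]. HN layers by μ_θ (4 steps, strictly decreasing):
  μ^(1)=67; μ^(2)=15; μ^(3)=-37; μ^(4)=-50

((0, 0, 1, 0); (0, 2, 3, 3); (0, 0, 0, 1); (3, 0, 0, 0))


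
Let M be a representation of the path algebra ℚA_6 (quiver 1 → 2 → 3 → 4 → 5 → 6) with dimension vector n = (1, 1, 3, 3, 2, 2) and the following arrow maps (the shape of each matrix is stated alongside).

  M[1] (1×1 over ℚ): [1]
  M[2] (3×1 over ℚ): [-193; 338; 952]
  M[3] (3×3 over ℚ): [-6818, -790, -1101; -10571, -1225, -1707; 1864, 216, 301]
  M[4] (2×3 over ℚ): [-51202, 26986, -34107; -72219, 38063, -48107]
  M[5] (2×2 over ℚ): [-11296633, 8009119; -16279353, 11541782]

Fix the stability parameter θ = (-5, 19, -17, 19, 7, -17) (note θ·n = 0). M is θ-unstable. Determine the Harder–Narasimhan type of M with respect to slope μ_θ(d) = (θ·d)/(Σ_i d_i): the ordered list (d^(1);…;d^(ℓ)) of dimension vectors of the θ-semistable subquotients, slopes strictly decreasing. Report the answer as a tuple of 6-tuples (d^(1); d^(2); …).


Via rank(M_{q-1}∘⋯∘M_p): M ≅ I[1,6], I[3,3], I[3,6], I[4,4].
μ_θ-semistable layers: μ^(1)=19; μ^(2)=3; μ^(3)=1; μ^(4)=-5; μ^(5)=-17

((0, 0, 0, 1, 0, 0); (0, 0, 0, 2, 2, 2); (0, 1, 1, 0, 0, 0); (1, 0, 0, 0, 0, 0); (0, 0, 2, 0, 0, 0))


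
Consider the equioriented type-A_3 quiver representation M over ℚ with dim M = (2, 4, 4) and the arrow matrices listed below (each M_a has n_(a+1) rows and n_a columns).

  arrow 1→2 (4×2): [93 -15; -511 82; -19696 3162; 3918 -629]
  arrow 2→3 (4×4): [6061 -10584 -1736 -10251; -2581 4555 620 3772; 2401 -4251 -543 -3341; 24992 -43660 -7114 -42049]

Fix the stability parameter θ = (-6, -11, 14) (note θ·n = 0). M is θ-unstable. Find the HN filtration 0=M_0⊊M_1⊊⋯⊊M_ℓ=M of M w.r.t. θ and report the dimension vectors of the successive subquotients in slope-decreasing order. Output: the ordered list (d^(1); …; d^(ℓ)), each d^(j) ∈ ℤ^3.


Interval decomposition of M: I[1,3]^2, I[2,3]^2.
HN type (ℓ=3): μ^(1)=14; μ^(2)=-17/2; μ^(3)=-11

((0, 0, 4); (2, 2, 0); (0, 2, 0))


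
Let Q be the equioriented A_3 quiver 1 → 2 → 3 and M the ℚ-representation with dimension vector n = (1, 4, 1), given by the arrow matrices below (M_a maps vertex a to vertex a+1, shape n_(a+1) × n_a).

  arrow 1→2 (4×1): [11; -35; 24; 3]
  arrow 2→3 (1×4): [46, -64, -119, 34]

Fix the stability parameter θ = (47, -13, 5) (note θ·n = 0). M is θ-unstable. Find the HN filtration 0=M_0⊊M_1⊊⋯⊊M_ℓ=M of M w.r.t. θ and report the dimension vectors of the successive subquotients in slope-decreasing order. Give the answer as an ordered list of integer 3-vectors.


Via rank(M_{q-1}∘⋯∘M_p): M ≅ I[1,3], I[2,2]^3.
μ_θ-semistable layers: μ^(1)=13; μ^(2)=-13

((1, 1, 1); (0, 3, 0))


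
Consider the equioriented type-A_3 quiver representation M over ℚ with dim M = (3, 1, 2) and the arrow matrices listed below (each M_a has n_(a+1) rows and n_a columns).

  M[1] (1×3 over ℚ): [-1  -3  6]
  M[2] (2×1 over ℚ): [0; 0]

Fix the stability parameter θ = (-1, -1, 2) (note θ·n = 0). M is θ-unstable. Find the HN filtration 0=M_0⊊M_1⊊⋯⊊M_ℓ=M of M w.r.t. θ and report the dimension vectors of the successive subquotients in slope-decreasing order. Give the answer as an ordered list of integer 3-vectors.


Via rank(M_{q-1}∘⋯∘M_p): M ≅ I[1,1]^2, I[1,2], I[3,3]^2.
μ_θ-semistable layers: μ^(1)=2; μ^(2)=-1

((0, 0, 2); (3, 1, 0))


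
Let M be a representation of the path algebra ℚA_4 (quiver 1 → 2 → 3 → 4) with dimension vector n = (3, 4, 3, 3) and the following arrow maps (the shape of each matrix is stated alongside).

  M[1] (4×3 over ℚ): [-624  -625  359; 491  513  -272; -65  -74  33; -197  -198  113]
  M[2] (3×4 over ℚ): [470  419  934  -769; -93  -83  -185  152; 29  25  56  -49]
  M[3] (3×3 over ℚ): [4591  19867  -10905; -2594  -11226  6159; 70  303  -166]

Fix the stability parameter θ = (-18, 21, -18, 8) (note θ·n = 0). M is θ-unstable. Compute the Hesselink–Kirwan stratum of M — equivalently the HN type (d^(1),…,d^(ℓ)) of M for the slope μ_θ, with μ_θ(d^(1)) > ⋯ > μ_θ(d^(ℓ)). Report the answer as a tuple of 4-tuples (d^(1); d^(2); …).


Barcode: M ≅ I[1,1], I[1,2], I[1,4], I[2,4]^2. HN layers by μ_θ (4 steps, strictly decreasing):
  μ^(1)=21; μ^(2)=8; μ^(3)=3/2; μ^(4)=-18

((0, 1, 0, 0); (0, 0, 0, 3); (0, 3, 3, 0); (3, 0, 0, 0))
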